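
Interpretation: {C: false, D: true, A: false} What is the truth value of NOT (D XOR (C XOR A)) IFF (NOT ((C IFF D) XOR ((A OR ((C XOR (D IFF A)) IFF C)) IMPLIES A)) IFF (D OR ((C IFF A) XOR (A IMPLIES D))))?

false

C XOR A = false XOR false = false
D XOR (C XOR A) = true XOR false = true
NOT (D XOR (C XOR A)) = NOT true = false
C IFF D = false IFF true = false
D IFF A = true IFF false = false
C XOR (D IFF A) = false XOR false = false
(C XOR (D IFF A)) IFF C = false IFF false = true
A OR ((C XOR (D IFF A)) IFF C) = false OR true = true
(A OR ((C XOR (D IFF A)) IFF C)) IMPLIES A = true IMPLIES false = false
(C IFF D) XOR ((A OR ((C XOR (D IFF A)) IFF C)) IMPLIES A) = false XOR false = false
NOT ((C IFF D) XOR ((A OR ((C XOR (D IFF A)) IFF C)) IMPLIES A)) = NOT false = true
C IFF A = false IFF false = true
A IMPLIES D = false IMPLIES true = true
(C IFF A) XOR (A IMPLIES D) = true XOR true = false
D OR ((C IFF A) XOR (A IMPLIES D)) = true OR false = true
NOT ((C IFF D) XOR ((A OR ((C XOR (D IFF A)) IFF C)) IMPLIES A)) IFF (D OR ((C IFF A) XOR (A IMPLIES D))) = true IFF true = true
NOT (D XOR (C XOR A)) IFF (NOT ((C IFF D) XOR ((A OR ((C XOR (D IFF A)) IFF C)) IMPLIES A)) IFF (D OR ((C IFF A) XOR (A IMPLIES D)))) = false IFF true = false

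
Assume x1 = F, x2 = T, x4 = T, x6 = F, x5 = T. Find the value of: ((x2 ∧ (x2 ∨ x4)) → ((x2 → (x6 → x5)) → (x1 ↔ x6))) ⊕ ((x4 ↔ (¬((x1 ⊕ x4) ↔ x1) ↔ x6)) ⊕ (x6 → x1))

x2 ∨ x4 = T ∨ T = T
x2 ∧ (x2 ∨ x4) = T ∧ T = T
x6 → x5 = F → T = T
x2 → (x6 → x5) = T → T = T
x1 ↔ x6 = F ↔ F = T
(x2 → (x6 → x5)) → (x1 ↔ x6) = T → T = T
(x2 ∧ (x2 ∨ x4)) → ((x2 → (x6 → x5)) → (x1 ↔ x6)) = T → T = T
x1 ⊕ x4 = F ⊕ T = T
(x1 ⊕ x4) ↔ x1 = T ↔ F = F
¬((x1 ⊕ x4) ↔ x1) = ¬F = T
¬((x1 ⊕ x4) ↔ x1) ↔ x6 = T ↔ F = F
x4 ↔ (¬((x1 ⊕ x4) ↔ x1) ↔ x6) = T ↔ F = F
x6 → x1 = F → F = T
(x4 ↔ (¬((x1 ⊕ x4) ↔ x1) ↔ x6)) ⊕ (x6 → x1) = F ⊕ T = T
((x2 ∧ (x2 ∨ x4)) → ((x2 → (x6 → x5)) → (x1 ↔ x6))) ⊕ ((x4 ↔ (¬((x1 ⊕ x4) ↔ x1) ↔ x6)) ⊕ (x6 → x1)) = T ⊕ T = F

F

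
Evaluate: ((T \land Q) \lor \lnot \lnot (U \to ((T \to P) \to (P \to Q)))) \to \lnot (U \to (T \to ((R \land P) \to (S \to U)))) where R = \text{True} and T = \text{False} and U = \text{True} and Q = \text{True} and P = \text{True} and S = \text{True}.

T \land Q = \text{False} \land \text{True} = \text{False}
T \to P = \text{False} \to \text{True} = \text{True}
P \to Q = \text{True} \to \text{True} = \text{True}
(T \to P) \to (P \to Q) = \text{True} \to \text{True} = \text{True}
U \to ((T \to P) \to (P \to Q)) = \text{True} \to \text{True} = \text{True}
\lnot (U \to ((T \to P) \to (P \to Q))) = \lnot \text{True} = \text{False}
\lnot \lnot (U \to ((T \to P) \to (P \to Q))) = \lnot \text{False} = \text{True}
(T \land Q) \lor \lnot \lnot (U \to ((T \to P) \to (P \to Q))) = \text{False} \lor \text{True} = \text{True}
R \land P = \text{True} \land \text{True} = \text{True}
S \to U = \text{True} \to \text{True} = \text{True}
(R \land P) \to (S \to U) = \text{True} \to \text{True} = \text{True}
T \to ((R \land P) \to (S \to U)) = \text{False} \to \text{True} = \text{True}
U \to (T \to ((R \land P) \to (S \to U))) = \text{True} \to \text{True} = \text{True}
\lnot (U \to (T \to ((R \land P) \to (S \to U)))) = \lnot \text{True} = \text{False}
((T \land Q) \lor \lnot \lnot (U \to ((T \to P) \to (P \to Q)))) \to \lnot (U \to (T \to ((R \land P) \to (S \to U)))) = \text{True} \to \text{False} = \text{False}

\text{False}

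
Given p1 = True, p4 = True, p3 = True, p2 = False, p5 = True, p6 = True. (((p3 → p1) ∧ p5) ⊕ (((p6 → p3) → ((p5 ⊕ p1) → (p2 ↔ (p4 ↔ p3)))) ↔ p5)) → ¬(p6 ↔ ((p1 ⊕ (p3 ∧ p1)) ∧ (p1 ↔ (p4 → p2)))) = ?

True

p3 → p1 = True → True = True
(p3 → p1) ∧ p5 = True ∧ True = True
p6 → p3 = True → True = True
p5 ⊕ p1 = True ⊕ True = False
p4 ↔ p3 = True ↔ True = True
p2 ↔ (p4 ↔ p3) = False ↔ True = False
(p5 ⊕ p1) → (p2 ↔ (p4 ↔ p3)) = False → False = True
(p6 → p3) → ((p5 ⊕ p1) → (p2 ↔ (p4 ↔ p3))) = True → True = True
((p6 → p3) → ((p5 ⊕ p1) → (p2 ↔ (p4 ↔ p3)))) ↔ p5 = True ↔ True = True
((p3 → p1) ∧ p5) ⊕ (((p6 → p3) → ((p5 ⊕ p1) → (p2 ↔ (p4 ↔ p3)))) ↔ p5) = True ⊕ True = False
p3 ∧ p1 = True ∧ True = True
p1 ⊕ (p3 ∧ p1) = True ⊕ True = False
p4 → p2 = True → False = False
p1 ↔ (p4 → p2) = True ↔ False = False
(p1 ⊕ (p3 ∧ p1)) ∧ (p1 ↔ (p4 → p2)) = False ∧ False = False
p6 ↔ ((p1 ⊕ (p3 ∧ p1)) ∧ (p1 ↔ (p4 → p2))) = True ↔ False = False
¬(p6 ↔ ((p1 ⊕ (p3 ∧ p1)) ∧ (p1 ↔ (p4 → p2)))) = ¬False = True
(((p3 → p1) ∧ p5) ⊕ (((p6 → p3) → ((p5 ⊕ p1) → (p2 ↔ (p4 ↔ p3)))) ↔ p5)) → ¬(p6 ↔ ((p1 ⊕ (p3 ∧ p1)) ∧ (p1 ↔ (p4 → p2)))) = False → True = True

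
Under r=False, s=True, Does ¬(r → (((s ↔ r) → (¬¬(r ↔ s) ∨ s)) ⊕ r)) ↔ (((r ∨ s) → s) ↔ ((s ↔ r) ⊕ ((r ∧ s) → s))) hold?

False

s ↔ r = True ↔ False = False
r ↔ s = False ↔ True = False
¬(r ↔ s) = ¬False = True
¬¬(r ↔ s) = ¬True = False
¬¬(r ↔ s) ∨ s = False ∨ True = True
(s ↔ r) → (¬¬(r ↔ s) ∨ s) = False → True = True
((s ↔ r) → (¬¬(r ↔ s) ∨ s)) ⊕ r = True ⊕ False = True
r → (((s ↔ r) → (¬¬(r ↔ s) ∨ s)) ⊕ r) = False → True = True
¬(r → (((s ↔ r) → (¬¬(r ↔ s) ∨ s)) ⊕ r)) = ¬True = False
r ∨ s = False ∨ True = True
(r ∨ s) → s = True → True = True
s ↔ r = True ↔ False = False
r ∧ s = False ∧ True = False
(r ∧ s) → s = False → True = True
(s ↔ r) ⊕ ((r ∧ s) → s) = False ⊕ True = True
((r ∨ s) → s) ↔ ((s ↔ r) ⊕ ((r ∧ s) → s)) = True ↔ True = True
¬(r → (((s ↔ r) → (¬¬(r ↔ s) ∨ s)) ⊕ r)) ↔ (((r ∨ s) → s) ↔ ((s ↔ r) ⊕ ((r ∧ s) → s))) = False ↔ True = False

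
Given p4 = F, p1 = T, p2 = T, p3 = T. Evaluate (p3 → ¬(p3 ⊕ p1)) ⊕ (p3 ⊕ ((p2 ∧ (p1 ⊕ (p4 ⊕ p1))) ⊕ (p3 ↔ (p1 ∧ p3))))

Substituting p4=F, p1=T, p2=T, p3=T:
p3 ⊕ p1 = T ⊕ T = F
¬(p3 ⊕ p1) = ¬F = T
p3 → ¬(p3 ⊕ p1) = T → T = T
p4 ⊕ p1 = F ⊕ T = T
p1 ⊕ (p4 ⊕ p1) = T ⊕ T = F
p2 ∧ (p1 ⊕ (p4 ⊕ p1)) = T ∧ F = F
p1 ∧ p3 = T ∧ T = T
p3 ↔ (p1 ∧ p3) = T ↔ T = T
(p2 ∧ (p1 ⊕ (p4 ⊕ p1))) ⊕ (p3 ↔ (p1 ∧ p3)) = F ⊕ T = T
p3 ⊕ ((p2 ∧ (p1 ⊕ (p4 ⊕ p1))) ⊕ (p3 ↔ (p1 ∧ p3))) = T ⊕ T = F
(p3 → ¬(p3 ⊕ p1)) ⊕ (p3 ⊕ ((p2 ∧ (p1 ⊕ (p4 ⊕ p1))) ⊕ (p3 ↔ (p1 ∧ p3)))) = T ⊕ F = T

T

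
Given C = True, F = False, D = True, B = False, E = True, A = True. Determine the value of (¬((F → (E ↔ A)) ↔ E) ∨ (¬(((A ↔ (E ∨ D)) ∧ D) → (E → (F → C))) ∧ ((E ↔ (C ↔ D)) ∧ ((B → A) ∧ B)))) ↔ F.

Substituting C=True, F=False, D=True, B=False, E=True, A=True:
E ↔ A = True ↔ True = True
F → (E ↔ A) = False → True = True
(F → (E ↔ A)) ↔ E = True ↔ True = True
¬((F → (E ↔ A)) ↔ E) = ¬True = False
E ∨ D = True ∨ True = True
A ↔ (E ∨ D) = True ↔ True = True
(A ↔ (E ∨ D)) ∧ D = True ∧ True = True
F → C = False → True = True
E → (F → C) = True → True = True
((A ↔ (E ∨ D)) ∧ D) → (E → (F → C)) = True → True = True
¬(((A ↔ (E ∨ D)) ∧ D) → (E → (F → C))) = ¬True = False
C ↔ D = True ↔ True = True
E ↔ (C ↔ D) = True ↔ True = True
B → A = False → True = True
(B → A) ∧ B = True ∧ False = False
(E ↔ (C ↔ D)) ∧ ((B → A) ∧ B) = True ∧ False = False
¬(((A ↔ (E ∨ D)) ∧ D) → (E → (F → C))) ∧ ((E ↔ (C ↔ D)) ∧ ((B → A) ∧ B)) = False ∧ False = False
¬((F → (E ↔ A)) ↔ E) ∨ (¬(((A ↔ (E ∨ D)) ∧ D) → (E → (F → C))) ∧ ((E ↔ (C ↔ D)) ∧ ((B → A) ∧ B))) = False ∨ False = False
(¬((F → (E ↔ A)) ↔ E) ∨ (¬(((A ↔ (E ∨ D)) ∧ D) → (E → (F → C))) ∧ ((E ↔ (C ↔ D)) ∧ ((B → A) ∧ B)))) ↔ F = False ↔ False = True

True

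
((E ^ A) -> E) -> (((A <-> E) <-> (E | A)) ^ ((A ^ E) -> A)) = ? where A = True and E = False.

E ^ A = False ^ True = True
(E ^ A) -> E = True -> False = False
A <-> E = True <-> False = False
E | A = False | True = True
(A <-> E) <-> (E | A) = False <-> True = False
A ^ E = True ^ False = True
(A ^ E) -> A = True -> True = True
((A <-> E) <-> (E | A)) ^ ((A ^ E) -> A) = False ^ True = True
((E ^ A) -> E) -> (((A <-> E) <-> (E | A)) ^ ((A ^ E) -> A)) = False -> True = True

True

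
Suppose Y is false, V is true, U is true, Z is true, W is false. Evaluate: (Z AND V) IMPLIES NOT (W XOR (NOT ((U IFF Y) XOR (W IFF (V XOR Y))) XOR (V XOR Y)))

Substituting Y=false, V=true, U=true, Z=true, W=false:
Z AND V = true AND true = true
U IFF Y = true IFF false = false
V XOR Y = true XOR false = true
W IFF (V XOR Y) = false IFF true = false
(U IFF Y) XOR (W IFF (V XOR Y)) = false XOR false = false
NOT ((U IFF Y) XOR (W IFF (V XOR Y))) = NOT false = true
V XOR Y = true XOR false = true
NOT ((U IFF Y) XOR (W IFF (V XOR Y))) XOR (V XOR Y) = true XOR true = false
W XOR (NOT ((U IFF Y) XOR (W IFF (V XOR Y))) XOR (V XOR Y)) = false XOR false = false
NOT (W XOR (NOT ((U IFF Y) XOR (W IFF (V XOR Y))) XOR (V XOR Y))) = NOT false = true
(Z AND V) IMPLIES NOT (W XOR (NOT ((U IFF Y) XOR (W IFF (V XOR Y))) XOR (V XOR Y))) = true IMPLIES true = true

true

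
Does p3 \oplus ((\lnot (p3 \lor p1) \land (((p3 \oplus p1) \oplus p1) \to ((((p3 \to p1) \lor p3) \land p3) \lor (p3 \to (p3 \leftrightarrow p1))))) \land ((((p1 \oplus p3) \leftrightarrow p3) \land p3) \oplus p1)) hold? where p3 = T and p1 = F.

p3 \lor p1 = T \lor F = T
\lnot (p3 \lor p1) = \lnot T = F
p3 \oplus p1 = T \oplus F = T
(p3 \oplus p1) \oplus p1 = T \oplus F = T
p3 \to p1 = T \to F = F
(p3 \to p1) \lor p3 = F \lor T = T
((p3 \to p1) \lor p3) \land p3 = T \land T = T
p3 \leftrightarrow p1 = T \leftrightarrow F = F
p3 \to (p3 \leftrightarrow p1) = T \to F = F
(((p3 \to p1) \lor p3) \land p3) \lor (p3 \to (p3 \leftrightarrow p1)) = T \lor F = T
((p3 \oplus p1) \oplus p1) \to ((((p3 \to p1) \lor p3) \land p3) \lor (p3 \to (p3 \leftrightarrow p1))) = T \to T = T
\lnot (p3 \lor p1) \land (((p3 \oplus p1) \oplus p1) \to ((((p3 \to p1) \lor p3) \land p3) \lor (p3 \to (p3 \leftrightarrow p1)))) = F \land T = F
p1 \oplus p3 = F \oplus T = T
(p1 \oplus p3) \leftrightarrow p3 = T \leftrightarrow T = T
((p1 \oplus p3) \leftrightarrow p3) \land p3 = T \land T = T
(((p1 \oplus p3) \leftrightarrow p3) \land p3) \oplus p1 = T \oplus F = T
(\lnot (p3 \lor p1) \land (((p3 \oplus p1) \oplus p1) \to ((((p3 \to p1) \lor p3) \land p3) \lor (p3 \to (p3 \leftrightarrow p1))))) \land ((((p1 \oplus p3) \leftrightarrow p3) \land p3) \oplus p1) = F \land T = F
p3 \oplus ((\lnot (p3 \lor p1) \land (((p3 \oplus p1) \oplus p1) \to ((((p3 \to p1) \lor p3) \land p3) \lor (p3 \to (p3 \leftrightarrow p1))))) \land ((((p1 \oplus p3) \leftrightarrow p3) \land p3) \oplus p1)) = T \oplus F = T

T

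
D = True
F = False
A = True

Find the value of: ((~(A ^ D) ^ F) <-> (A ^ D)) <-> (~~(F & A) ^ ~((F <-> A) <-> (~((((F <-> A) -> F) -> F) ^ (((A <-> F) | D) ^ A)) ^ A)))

True

A ^ D = True ^ True = False
~(A ^ D) = ~False = True
~(A ^ D) ^ F = True ^ False = True
A ^ D = True ^ True = False
(~(A ^ D) ^ F) <-> (A ^ D) = True <-> False = False
F & A = False & True = False
~(F & A) = ~False = True
~~(F & A) = ~True = False
F <-> A = False <-> True = False
F <-> A = False <-> True = False
(F <-> A) -> F = False -> False = True
((F <-> A) -> F) -> F = True -> False = False
A <-> F = True <-> False = False
(A <-> F) | D = False | True = True
((A <-> F) | D) ^ A = True ^ True = False
(((F <-> A) -> F) -> F) ^ (((A <-> F) | D) ^ A) = False ^ False = False
~((((F <-> A) -> F) -> F) ^ (((A <-> F) | D) ^ A)) = ~False = True
~((((F <-> A) -> F) -> F) ^ (((A <-> F) | D) ^ A)) ^ A = True ^ True = False
(F <-> A) <-> (~((((F <-> A) -> F) -> F) ^ (((A <-> F) | D) ^ A)) ^ A) = False <-> False = True
~((F <-> A) <-> (~((((F <-> A) -> F) -> F) ^ (((A <-> F) | D) ^ A)) ^ A)) = ~True = False
~~(F & A) ^ ~((F <-> A) <-> (~((((F <-> A) -> F) -> F) ^ (((A <-> F) | D) ^ A)) ^ A)) = False ^ False = False
((~(A ^ D) ^ F) <-> (A ^ D)) <-> (~~(F & A) ^ ~((F <-> A) <-> (~((((F <-> A) -> F) -> F) ^ (((A <-> F) | D) ^ A)) ^ A))) = False <-> False = True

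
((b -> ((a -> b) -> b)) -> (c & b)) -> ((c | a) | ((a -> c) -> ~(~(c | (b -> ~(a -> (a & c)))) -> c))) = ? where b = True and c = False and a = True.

True

a -> b = True -> True = True
(a -> b) -> b = True -> True = True
b -> ((a -> b) -> b) = True -> True = True
c & b = False & True = False
(b -> ((a -> b) -> b)) -> (c & b) = True -> False = False
c | a = False | True = True
a -> c = True -> False = False
a & c = True & False = False
a -> (a & c) = True -> False = False
~(a -> (a & c)) = ~False = True
b -> ~(a -> (a & c)) = True -> True = True
c | (b -> ~(a -> (a & c))) = False | True = True
~(c | (b -> ~(a -> (a & c)))) = ~True = False
~(c | (b -> ~(a -> (a & c)))) -> c = False -> False = True
~(~(c | (b -> ~(a -> (a & c)))) -> c) = ~True = False
(a -> c) -> ~(~(c | (b -> ~(a -> (a & c)))) -> c) = False -> False = True
(c | a) | ((a -> c) -> ~(~(c | (b -> ~(a -> (a & c)))) -> c)) = True | True = True
((b -> ((a -> b) -> b)) -> (c & b)) -> ((c | a) | ((a -> c) -> ~(~(c | (b -> ~(a -> (a & c)))) -> c))) = False -> True = True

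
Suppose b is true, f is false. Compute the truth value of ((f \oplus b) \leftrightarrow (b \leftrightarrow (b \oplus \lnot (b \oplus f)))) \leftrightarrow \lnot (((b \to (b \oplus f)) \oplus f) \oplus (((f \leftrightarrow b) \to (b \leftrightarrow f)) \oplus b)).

f \oplus b = F \oplus T = T
b \oplus f = T \oplus F = T
\lnot (b \oplus f) = \lnot T = F
b \oplus \lnot (b \oplus f) = T \oplus F = T
b \leftrightarrow (b \oplus \lnot (b \oplus f)) = T \leftrightarrow T = T
(f \oplus b) \leftrightarrow (b \leftrightarrow (b \oplus \lnot (b \oplus f))) = T \leftrightarrow T = T
b \oplus f = T \oplus F = T
b \to (b \oplus f) = T \to T = T
(b \to (b \oplus f)) \oplus f = T \oplus F = T
f \leftrightarrow b = F \leftrightarrow T = F
b \leftrightarrow f = T \leftrightarrow F = F
(f \leftrightarrow b) \to (b \leftrightarrow f) = F \to F = T
((f \leftrightarrow b) \to (b \leftrightarrow f)) \oplus b = T \oplus T = F
((b \to (b \oplus f)) \oplus f) \oplus (((f \leftrightarrow b) \to (b \leftrightarrow f)) \oplus b) = T \oplus F = T
\lnot (((b \to (b \oplus f)) \oplus f) \oplus (((f \leftrightarrow b) \to (b \leftrightarrow f)) \oplus b)) = \lnot T = F
((f \oplus b) \leftrightarrow (b \leftrightarrow (b \oplus \lnot (b \oplus f)))) \leftrightarrow \lnot (((b \to (b \oplus f)) \oplus f) \oplus (((f \leftrightarrow b) \to (b \leftrightarrow f)) \oplus b)) = T \leftrightarrow F = F

F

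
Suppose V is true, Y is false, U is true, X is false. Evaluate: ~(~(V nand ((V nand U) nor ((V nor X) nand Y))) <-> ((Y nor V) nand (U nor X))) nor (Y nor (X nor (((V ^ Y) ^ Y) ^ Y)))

0

V nand U = 1 nand 1 = 0
V nor X = 1 nor 0 = 0
(V nor X) nand Y = 0 nand 0 = 1
(V nand U) nor ((V nor X) nand Y) = 0 nor 1 = 0
V nand ((V nand U) nor ((V nor X) nand Y)) = 1 nand 0 = 1
~(V nand ((V nand U) nor ((V nor X) nand Y))) = ~1 = 0
Y nor V = 0 nor 1 = 0
U nor X = 1 nor 0 = 0
(Y nor V) nand (U nor X) = 0 nand 0 = 1
~(V nand ((V nand U) nor ((V nor X) nand Y))) <-> ((Y nor V) nand (U nor X)) = 0 <-> 1 = 0
~(~(V nand ((V nand U) nor ((V nor X) nand Y))) <-> ((Y nor V) nand (U nor X))) = ~0 = 1
V ^ Y = 1 ^ 0 = 1
(V ^ Y) ^ Y = 1 ^ 0 = 1
((V ^ Y) ^ Y) ^ Y = 1 ^ 0 = 1
X nor (((V ^ Y) ^ Y) ^ Y) = 0 nor 1 = 0
Y nor (X nor (((V ^ Y) ^ Y) ^ Y)) = 0 nor 0 = 1
~(~(V nand ((V nand U) nor ((V nor X) nand Y))) <-> ((Y nor V) nand (U nor X))) nor (Y nor (X nor (((V ^ Y) ^ Y) ^ Y))) = 1 nor 1 = 0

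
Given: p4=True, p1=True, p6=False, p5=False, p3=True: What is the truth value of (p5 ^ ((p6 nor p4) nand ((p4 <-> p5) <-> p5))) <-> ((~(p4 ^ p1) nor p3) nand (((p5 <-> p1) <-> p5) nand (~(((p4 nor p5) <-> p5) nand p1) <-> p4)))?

True

Substituting p4=True, p1=True, p6=False, p5=False, p3=True:
p6 nor p4 = False nor True = False
p4 <-> p5 = True <-> False = False
(p4 <-> p5) <-> p5 = False <-> False = True
(p6 nor p4) nand ((p4 <-> p5) <-> p5) = False nand True = True
p5 ^ ((p6 nor p4) nand ((p4 <-> p5) <-> p5)) = False ^ True = True
p4 ^ p1 = True ^ True = False
~(p4 ^ p1) = ~False = True
~(p4 ^ p1) nor p3 = True nor True = False
p5 <-> p1 = False <-> True = False
(p5 <-> p1) <-> p5 = False <-> False = True
p4 nor p5 = True nor False = False
(p4 nor p5) <-> p5 = False <-> False = True
((p4 nor p5) <-> p5) nand p1 = True nand True = False
~(((p4 nor p5) <-> p5) nand p1) = ~False = True
~(((p4 nor p5) <-> p5) nand p1) <-> p4 = True <-> True = True
((p5 <-> p1) <-> p5) nand (~(((p4 nor p5) <-> p5) nand p1) <-> p4) = True nand True = False
(~(p4 ^ p1) nor p3) nand (((p5 <-> p1) <-> p5) nand (~(((p4 nor p5) <-> p5) nand p1) <-> p4)) = False nand False = True
(p5 ^ ((p6 nor p4) nand ((p4 <-> p5) <-> p5))) <-> ((~(p4 ^ p1) nor p3) nand (((p5 <-> p1) <-> p5) nand (~(((p4 nor p5) <-> p5) nand p1) <-> p4))) = True <-> True = True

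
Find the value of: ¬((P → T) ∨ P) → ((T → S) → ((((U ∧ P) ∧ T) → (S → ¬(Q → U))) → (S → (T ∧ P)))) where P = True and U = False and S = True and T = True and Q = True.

P → T = True → True = True
(P → T) ∨ P = True ∨ True = True
¬((P → T) ∨ P) = ¬True = False
T → S = True → True = True
U ∧ P = False ∧ True = False
(U ∧ P) ∧ T = False ∧ True = False
Q → U = True → False = False
¬(Q → U) = ¬False = True
S → ¬(Q → U) = True → True = True
((U ∧ P) ∧ T) → (S → ¬(Q → U)) = False → True = True
T ∧ P = True ∧ True = True
S → (T ∧ P) = True → True = True
(((U ∧ P) ∧ T) → (S → ¬(Q → U))) → (S → (T ∧ P)) = True → True = True
(T → S) → ((((U ∧ P) ∧ T) → (S → ¬(Q → U))) → (S → (T ∧ P))) = True → True = True
¬((P → T) ∨ P) → ((T → S) → ((((U ∧ P) ∧ T) → (S → ¬(Q → U))) → (S → (T ∧ P)))) = False → True = True

True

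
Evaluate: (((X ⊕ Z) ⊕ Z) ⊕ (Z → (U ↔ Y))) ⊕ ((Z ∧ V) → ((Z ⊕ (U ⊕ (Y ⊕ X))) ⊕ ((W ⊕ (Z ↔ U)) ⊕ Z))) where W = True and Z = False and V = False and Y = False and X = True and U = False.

X ⊕ Z = True ⊕ False = True
(X ⊕ Z) ⊕ Z = True ⊕ False = True
U ↔ Y = False ↔ False = True
Z → (U ↔ Y) = False → True = True
((X ⊕ Z) ⊕ Z) ⊕ (Z → (U ↔ Y)) = True ⊕ True = False
Z ∧ V = False ∧ False = False
Y ⊕ X = False ⊕ True = True
U ⊕ (Y ⊕ X) = False ⊕ True = True
Z ⊕ (U ⊕ (Y ⊕ X)) = False ⊕ True = True
Z ↔ U = False ↔ False = True
W ⊕ (Z ↔ U) = True ⊕ True = False
(W ⊕ (Z ↔ U)) ⊕ Z = False ⊕ False = False
(Z ⊕ (U ⊕ (Y ⊕ X))) ⊕ ((W ⊕ (Z ↔ U)) ⊕ Z) = True ⊕ False = True
(Z ∧ V) → ((Z ⊕ (U ⊕ (Y ⊕ X))) ⊕ ((W ⊕ (Z ↔ U)) ⊕ Z)) = False → True = True
(((X ⊕ Z) ⊕ Z) ⊕ (Z → (U ↔ Y))) ⊕ ((Z ∧ V) → ((Z ⊕ (U ⊕ (Y ⊕ X))) ⊕ ((W ⊕ (Z ↔ U)) ⊕ Z))) = False ⊕ True = True

True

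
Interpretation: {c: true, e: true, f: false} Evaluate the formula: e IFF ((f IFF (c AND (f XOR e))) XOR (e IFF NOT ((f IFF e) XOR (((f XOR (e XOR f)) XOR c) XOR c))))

f XOR e = false XOR true = true
c AND (f XOR e) = true AND true = true
f IFF (c AND (f XOR e)) = false IFF true = false
f IFF e = false IFF true = false
e XOR f = true XOR false = true
f XOR (e XOR f) = false XOR true = true
(f XOR (e XOR f)) XOR c = true XOR true = false
((f XOR (e XOR f)) XOR c) XOR c = false XOR true = true
(f IFF e) XOR (((f XOR (e XOR f)) XOR c) XOR c) = false XOR true = true
NOT ((f IFF e) XOR (((f XOR (e XOR f)) XOR c) XOR c)) = NOT true = false
e IFF NOT ((f IFF e) XOR (((f XOR (e XOR f)) XOR c) XOR c)) = true IFF false = false
(f IFF (c AND (f XOR e))) XOR (e IFF NOT ((f IFF e) XOR (((f XOR (e XOR f)) XOR c) XOR c))) = false XOR false = false
e IFF ((f IFF (c AND (f XOR e))) XOR (e IFF NOT ((f IFF e) XOR (((f XOR (e XOR f)) XOR c) XOR c)))) = true IFF false = false

false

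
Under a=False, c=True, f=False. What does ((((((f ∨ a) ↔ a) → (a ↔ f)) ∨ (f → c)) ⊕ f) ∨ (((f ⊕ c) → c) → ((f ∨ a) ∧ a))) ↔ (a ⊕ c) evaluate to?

f ∨ a = False ∨ False = False
(f ∨ a) ↔ a = False ↔ False = True
a ↔ f = False ↔ False = True
((f ∨ a) ↔ a) → (a ↔ f) = True → True = True
f → c = False → True = True
(((f ∨ a) ↔ a) → (a ↔ f)) ∨ (f → c) = True ∨ True = True
((((f ∨ a) ↔ a) → (a ↔ f)) ∨ (f → c)) ⊕ f = True ⊕ False = True
f ⊕ c = False ⊕ True = True
(f ⊕ c) → c = True → True = True
f ∨ a = False ∨ False = False
(f ∨ a) ∧ a = False ∧ False = False
((f ⊕ c) → c) → ((f ∨ a) ∧ a) = True → False = False
(((((f ∨ a) ↔ a) → (a ↔ f)) ∨ (f → c)) ⊕ f) ∨ (((f ⊕ c) → c) → ((f ∨ a) ∧ a)) = True ∨ False = True
a ⊕ c = False ⊕ True = True
((((((f ∨ a) ↔ a) → (a ↔ f)) ∨ (f → c)) ⊕ f) ∨ (((f ⊕ c) → c) → ((f ∨ a) ∧ a))) ↔ (a ⊕ c) = True ↔ True = True

True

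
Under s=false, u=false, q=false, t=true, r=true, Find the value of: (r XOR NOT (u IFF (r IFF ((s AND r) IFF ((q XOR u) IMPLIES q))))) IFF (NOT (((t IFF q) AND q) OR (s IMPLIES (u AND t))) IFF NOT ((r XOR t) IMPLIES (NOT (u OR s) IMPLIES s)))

true

s AND r = false AND true = false
q XOR u = false XOR false = false
(q XOR u) IMPLIES q = false IMPLIES false = true
(s AND r) IFF ((q XOR u) IMPLIES q) = false IFF true = false
r IFF ((s AND r) IFF ((q XOR u) IMPLIES q)) = true IFF false = false
u IFF (r IFF ((s AND r) IFF ((q XOR u) IMPLIES q))) = false IFF false = true
NOT (u IFF (r IFF ((s AND r) IFF ((q XOR u) IMPLIES q)))) = NOT true = false
r XOR NOT (u IFF (r IFF ((s AND r) IFF ((q XOR u) IMPLIES q)))) = true XOR false = true
t IFF q = true IFF false = false
(t IFF q) AND q = false AND false = false
u AND t = false AND true = false
s IMPLIES (u AND t) = false IMPLIES false = true
((t IFF q) AND q) OR (s IMPLIES (u AND t)) = false OR true = true
NOT (((t IFF q) AND q) OR (s IMPLIES (u AND t))) = NOT true = false
r XOR t = true XOR true = false
u OR s = false OR false = false
NOT (u OR s) = NOT false = true
NOT (u OR s) IMPLIES s = true IMPLIES false = false
(r XOR t) IMPLIES (NOT (u OR s) IMPLIES s) = false IMPLIES false = true
NOT ((r XOR t) IMPLIES (NOT (u OR s) IMPLIES s)) = NOT true = false
NOT (((t IFF q) AND q) OR (s IMPLIES (u AND t))) IFF NOT ((r XOR t) IMPLIES (NOT (u OR s) IMPLIES s)) = false IFF false = true
(r XOR NOT (u IFF (r IFF ((s AND r) IFF ((q XOR u) IMPLIES q))))) IFF (NOT (((t IFF q) AND q) OR (s IMPLIES (u AND t))) IFF NOT ((r XOR t) IMPLIES (NOT (u OR s) IMPLIES s))) = true IFF true = true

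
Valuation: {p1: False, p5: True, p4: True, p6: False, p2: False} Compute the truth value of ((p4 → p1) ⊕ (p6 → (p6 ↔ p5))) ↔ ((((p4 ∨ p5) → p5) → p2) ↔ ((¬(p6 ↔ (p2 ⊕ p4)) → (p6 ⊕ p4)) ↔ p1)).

p4 → p1 = True → False = False
p6 ↔ p5 = False ↔ True = False
p6 → (p6 ↔ p5) = False → False = True
(p4 → p1) ⊕ (p6 → (p6 ↔ p5)) = False ⊕ True = True
p4 ∨ p5 = True ∨ True = True
(p4 ∨ p5) → p5 = True → True = True
((p4 ∨ p5) → p5) → p2 = True → False = False
p2 ⊕ p4 = False ⊕ True = True
p6 ↔ (p2 ⊕ p4) = False ↔ True = False
¬(p6 ↔ (p2 ⊕ p4)) = ¬False = True
p6 ⊕ p4 = False ⊕ True = True
¬(p6 ↔ (p2 ⊕ p4)) → (p6 ⊕ p4) = True → True = True
(¬(p6 ↔ (p2 ⊕ p4)) → (p6 ⊕ p4)) ↔ p1 = True ↔ False = False
(((p4 ∨ p5) → p5) → p2) ↔ ((¬(p6 ↔ (p2 ⊕ p4)) → (p6 ⊕ p4)) ↔ p1) = False ↔ False = True
((p4 → p1) ⊕ (p6 → (p6 ↔ p5))) ↔ ((((p4 ∨ p5) → p5) → p2) ↔ ((¬(p6 ↔ (p2 ⊕ p4)) → (p6 ⊕ p4)) ↔ p1)) = True ↔ True = True

True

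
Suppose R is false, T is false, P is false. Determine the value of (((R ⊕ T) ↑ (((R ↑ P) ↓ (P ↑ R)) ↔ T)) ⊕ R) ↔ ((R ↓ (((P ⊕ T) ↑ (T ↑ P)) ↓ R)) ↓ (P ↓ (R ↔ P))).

False

R ⊕ T = False ⊕ False = False
R ↑ P = False ↑ False = True
P ↑ R = False ↑ False = True
(R ↑ P) ↓ (P ↑ R) = True ↓ True = False
((R ↑ P) ↓ (P ↑ R)) ↔ T = False ↔ False = True
(R ⊕ T) ↑ (((R ↑ P) ↓ (P ↑ R)) ↔ T) = False ↑ True = True
((R ⊕ T) ↑ (((R ↑ P) ↓ (P ↑ R)) ↔ T)) ⊕ R = True ⊕ False = True
P ⊕ T = False ⊕ False = False
T ↑ P = False ↑ False = True
(P ⊕ T) ↑ (T ↑ P) = False ↑ True = True
((P ⊕ T) ↑ (T ↑ P)) ↓ R = True ↓ False = False
R ↓ (((P ⊕ T) ↑ (T ↑ P)) ↓ R) = False ↓ False = True
R ↔ P = False ↔ False = True
P ↓ (R ↔ P) = False ↓ True = False
(R ↓ (((P ⊕ T) ↑ (T ↑ P)) ↓ R)) ↓ (P ↓ (R ↔ P)) = True ↓ False = False
(((R ⊕ T) ↑ (((R ↑ P) ↓ (P ↑ R)) ↔ T)) ⊕ R) ↔ ((R ↓ (((P ⊕ T) ↑ (T ↑ P)) ↓ R)) ↓ (P ↓ (R ↔ P))) = True ↔ False = False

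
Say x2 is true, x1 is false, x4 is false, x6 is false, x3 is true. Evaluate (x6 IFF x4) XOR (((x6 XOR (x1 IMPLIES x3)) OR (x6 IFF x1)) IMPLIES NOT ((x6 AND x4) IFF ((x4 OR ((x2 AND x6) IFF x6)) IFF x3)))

false

Substituting x2=true, x1=false, x4=false, x6=false, x3=true:
x6 IFF x4 = false IFF false = true
x1 IMPLIES x3 = false IMPLIES true = true
x6 XOR (x1 IMPLIES x3) = false XOR true = true
x6 IFF x1 = false IFF false = true
(x6 XOR (x1 IMPLIES x3)) OR (x6 IFF x1) = true OR true = true
x6 AND x4 = false AND false = false
x2 AND x6 = true AND false = false
(x2 AND x6) IFF x6 = false IFF false = true
x4 OR ((x2 AND x6) IFF x6) = false OR true = true
(x4 OR ((x2 AND x6) IFF x6)) IFF x3 = true IFF true = true
(x6 AND x4) IFF ((x4 OR ((x2 AND x6) IFF x6)) IFF x3) = false IFF true = false
NOT ((x6 AND x4) IFF ((x4 OR ((x2 AND x6) IFF x6)) IFF x3)) = NOT false = true
((x6 XOR (x1 IMPLIES x3)) OR (x6 IFF x1)) IMPLIES NOT ((x6 AND x4) IFF ((x4 OR ((x2 AND x6) IFF x6)) IFF x3)) = true IMPLIES true = true
(x6 IFF x4) XOR (((x6 XOR (x1 IMPLIES x3)) OR (x6 IFF x1)) IMPLIES NOT ((x6 AND x4) IFF ((x4 OR ((x2 AND x6) IFF x6)) IFF x3))) = true XOR true = false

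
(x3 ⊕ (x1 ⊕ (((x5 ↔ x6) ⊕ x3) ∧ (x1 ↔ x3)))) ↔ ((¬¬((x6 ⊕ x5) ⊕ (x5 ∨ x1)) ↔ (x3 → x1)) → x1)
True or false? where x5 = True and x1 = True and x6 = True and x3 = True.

False

Substituting x5=True, x1=True, x6=True, x3=True:
x5 ↔ x6 = True ↔ True = True
(x5 ↔ x6) ⊕ x3 = True ⊕ True = False
x1 ↔ x3 = True ↔ True = True
((x5 ↔ x6) ⊕ x3) ∧ (x1 ↔ x3) = False ∧ True = False
x1 ⊕ (((x5 ↔ x6) ⊕ x3) ∧ (x1 ↔ x3)) = True ⊕ False = True
x3 ⊕ (x1 ⊕ (((x5 ↔ x6) ⊕ x3) ∧ (x1 ↔ x3))) = True ⊕ True = False
x6 ⊕ x5 = True ⊕ True = False
x5 ∨ x1 = True ∨ True = True
(x6 ⊕ x5) ⊕ (x5 ∨ x1) = False ⊕ True = True
¬((x6 ⊕ x5) ⊕ (x5 ∨ x1)) = ¬True = False
¬¬((x6 ⊕ x5) ⊕ (x5 ∨ x1)) = ¬False = True
x3 → x1 = True → True = True
¬¬((x6 ⊕ x5) ⊕ (x5 ∨ x1)) ↔ (x3 → x1) = True ↔ True = True
(¬¬((x6 ⊕ x5) ⊕ (x5 ∨ x1)) ↔ (x3 → x1)) → x1 = True → True = True
(x3 ⊕ (x1 ⊕ (((x5 ↔ x6) ⊕ x3) ∧ (x1 ↔ x3)))) ↔ ((¬¬((x6 ⊕ x5) ⊕ (x5 ∨ x1)) ↔ (x3 → x1)) → x1) = False ↔ True = False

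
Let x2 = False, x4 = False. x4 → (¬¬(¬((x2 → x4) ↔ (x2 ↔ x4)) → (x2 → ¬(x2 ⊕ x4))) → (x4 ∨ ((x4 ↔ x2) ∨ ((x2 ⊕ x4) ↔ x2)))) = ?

Substituting x2=False, x4=False:
x2 → x4 = False → False = True
x2 ↔ x4 = False ↔ False = True
(x2 → x4) ↔ (x2 ↔ x4) = True ↔ True = True
¬((x2 → x4) ↔ (x2 ↔ x4)) = ¬True = False
x2 ⊕ x4 = False ⊕ False = False
¬(x2 ⊕ x4) = ¬False = True
x2 → ¬(x2 ⊕ x4) = False → True = True
¬((x2 → x4) ↔ (x2 ↔ x4)) → (x2 → ¬(x2 ⊕ x4)) = False → True = True
¬(¬((x2 → x4) ↔ (x2 ↔ x4)) → (x2 → ¬(x2 ⊕ x4))) = ¬True = False
¬¬(¬((x2 → x4) ↔ (x2 ↔ x4)) → (x2 → ¬(x2 ⊕ x4))) = ¬False = True
x4 ↔ x2 = False ↔ False = True
x2 ⊕ x4 = False ⊕ False = False
(x2 ⊕ x4) ↔ x2 = False ↔ False = True
(x4 ↔ x2) ∨ ((x2 ⊕ x4) ↔ x2) = True ∨ True = True
x4 ∨ ((x4 ↔ x2) ∨ ((x2 ⊕ x4) ↔ x2)) = False ∨ True = True
¬¬(¬((x2 → x4) ↔ (x2 ↔ x4)) → (x2 → ¬(x2 ⊕ x4))) → (x4 ∨ ((x4 ↔ x2) ∨ ((x2 ⊕ x4) ↔ x2))) = True → True = True
x4 → (¬¬(¬((x2 → x4) ↔ (x2 ↔ x4)) → (x2 → ¬(x2 ⊕ x4))) → (x4 ∨ ((x4 ↔ x2) ∨ ((x2 ⊕ x4) ↔ x2)))) = False → True = True

True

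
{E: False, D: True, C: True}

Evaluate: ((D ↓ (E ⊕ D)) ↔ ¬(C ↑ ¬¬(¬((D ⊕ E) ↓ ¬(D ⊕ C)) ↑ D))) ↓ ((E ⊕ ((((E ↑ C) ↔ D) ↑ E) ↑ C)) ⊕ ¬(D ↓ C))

Substituting E=False, D=True, C=True:
E ⊕ D = False ⊕ True = True
D ↓ (E ⊕ D) = True ↓ True = False
D ⊕ E = True ⊕ False = True
D ⊕ C = True ⊕ True = False
¬(D ⊕ C) = ¬False = True
(D ⊕ E) ↓ ¬(D ⊕ C) = True ↓ True = False
¬((D ⊕ E) ↓ ¬(D ⊕ C)) = ¬False = True
¬((D ⊕ E) ↓ ¬(D ⊕ C)) ↑ D = True ↑ True = False
¬(¬((D ⊕ E) ↓ ¬(D ⊕ C)) ↑ D) = ¬False = True
¬¬(¬((D ⊕ E) ↓ ¬(D ⊕ C)) ↑ D) = ¬True = False
C ↑ ¬¬(¬((D ⊕ E) ↓ ¬(D ⊕ C)) ↑ D) = True ↑ False = True
¬(C ↑ ¬¬(¬((D ⊕ E) ↓ ¬(D ⊕ C)) ↑ D)) = ¬True = False
(D ↓ (E ⊕ D)) ↔ ¬(C ↑ ¬¬(¬((D ⊕ E) ↓ ¬(D ⊕ C)) ↑ D)) = False ↔ False = True
E ↑ C = False ↑ True = True
(E ↑ C) ↔ D = True ↔ True = True
((E ↑ C) ↔ D) ↑ E = True ↑ False = True
(((E ↑ C) ↔ D) ↑ E) ↑ C = True ↑ True = False
E ⊕ ((((E ↑ C) ↔ D) ↑ E) ↑ C) = False ⊕ False = False
D ↓ C = True ↓ True = False
¬(D ↓ C) = ¬False = True
(E ⊕ ((((E ↑ C) ↔ D) ↑ E) ↑ C)) ⊕ ¬(D ↓ C) = False ⊕ True = True
((D ↓ (E ⊕ D)) ↔ ¬(C ↑ ¬¬(¬((D ⊕ E) ↓ ¬(D ⊕ C)) ↑ D))) ↓ ((E ⊕ ((((E ↑ C) ↔ D) ↑ E) ↑ C)) ⊕ ¬(D ↓ C)) = True ↓ True = False

False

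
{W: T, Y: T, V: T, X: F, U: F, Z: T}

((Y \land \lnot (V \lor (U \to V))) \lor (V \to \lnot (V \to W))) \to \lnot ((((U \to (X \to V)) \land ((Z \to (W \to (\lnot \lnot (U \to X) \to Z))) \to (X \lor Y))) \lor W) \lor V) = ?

U \to V = F \to T = T
V \lor (U \to V) = T \lor T = T
\lnot (V \lor (U \to V)) = \lnot T = F
Y \land \lnot (V \lor (U \to V)) = T \land F = F
V \to W = T \to T = T
\lnot (V \to W) = \lnot T = F
V \to \lnot (V \to W) = T \to F = F
(Y \land \lnot (V \lor (U \to V))) \lor (V \to \lnot (V \to W)) = F \lor F = F
X \to V = F \to T = T
U \to (X \to V) = F \to T = T
U \to X = F \to F = T
\lnot (U \to X) = \lnot T = F
\lnot \lnot (U \to X) = \lnot F = T
\lnot \lnot (U \to X) \to Z = T \to T = T
W \to (\lnot \lnot (U \to X) \to Z) = T \to T = T
Z \to (W \to (\lnot \lnot (U \to X) \to Z)) = T \to T = T
X \lor Y = F \lor T = T
(Z \to (W \to (\lnot \lnot (U \to X) \to Z))) \to (X \lor Y) = T \to T = T
(U \to (X \to V)) \land ((Z \to (W \to (\lnot \lnot (U \to X) \to Z))) \to (X \lor Y)) = T \land T = T
((U \to (X \to V)) \land ((Z \to (W \to (\lnot \lnot (U \to X) \to Z))) \to (X \lor Y))) \lor W = T \lor T = T
(((U \to (X \to V)) \land ((Z \to (W \to (\lnot \lnot (U \to X) \to Z))) \to (X \lor Y))) \lor W) \lor V = T \lor T = T
\lnot ((((U \to (X \to V)) \land ((Z \to (W \to (\lnot \lnot (U \to X) \to Z))) \to (X \lor Y))) \lor W) \lor V) = \lnot T = F
((Y \land \lnot (V \lor (U \to V))) \lor (V \to \lnot (V \to W))) \to \lnot ((((U \to (X \to V)) \land ((Z \to (W \to (\lnot \lnot (U \to X) \to Z))) \to (X \lor Y))) \lor W) \lor V) = F \to F = T

T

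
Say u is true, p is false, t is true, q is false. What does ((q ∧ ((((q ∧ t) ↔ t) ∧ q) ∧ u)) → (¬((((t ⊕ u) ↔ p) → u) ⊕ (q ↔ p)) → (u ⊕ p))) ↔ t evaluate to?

q ∧ t = False ∧ True = False
(q ∧ t) ↔ t = False ↔ True = False
((q ∧ t) ↔ t) ∧ q = False ∧ False = False
(((q ∧ t) ↔ t) ∧ q) ∧ u = False ∧ True = False
q ∧ ((((q ∧ t) ↔ t) ∧ q) ∧ u) = False ∧ False = False
t ⊕ u = True ⊕ True = False
(t ⊕ u) ↔ p = False ↔ False = True
((t ⊕ u) ↔ p) → u = True → True = True
q ↔ p = False ↔ False = True
(((t ⊕ u) ↔ p) → u) ⊕ (q ↔ p) = True ⊕ True = False
¬((((t ⊕ u) ↔ p) → u) ⊕ (q ↔ p)) = ¬False = True
u ⊕ p = True ⊕ False = True
¬((((t ⊕ u) ↔ p) → u) ⊕ (q ↔ p)) → (u ⊕ p) = True → True = True
(q ∧ ((((q ∧ t) ↔ t) ∧ q) ∧ u)) → (¬((((t ⊕ u) ↔ p) → u) ⊕ (q ↔ p)) → (u ⊕ p)) = False → True = True
((q ∧ ((((q ∧ t) ↔ t) ∧ q) ∧ u)) → (¬((((t ⊕ u) ↔ p) → u) ⊕ (q ↔ p)) → (u ⊕ p))) ↔ t = True ↔ True = True

True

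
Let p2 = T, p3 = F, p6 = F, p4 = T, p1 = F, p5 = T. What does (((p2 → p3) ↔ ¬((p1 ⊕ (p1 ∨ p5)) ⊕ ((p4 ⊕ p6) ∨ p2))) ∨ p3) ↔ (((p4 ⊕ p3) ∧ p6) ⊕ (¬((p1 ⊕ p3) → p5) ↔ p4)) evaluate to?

p2 → p3 = T → F = F
p1 ∨ p5 = F ∨ T = T
p1 ⊕ (p1 ∨ p5) = F ⊕ T = T
p4 ⊕ p6 = T ⊕ F = T
(p4 ⊕ p6) ∨ p2 = T ∨ T = T
(p1 ⊕ (p1 ∨ p5)) ⊕ ((p4 ⊕ p6) ∨ p2) = T ⊕ T = F
¬((p1 ⊕ (p1 ∨ p5)) ⊕ ((p4 ⊕ p6) ∨ p2)) = ¬F = T
(p2 → p3) ↔ ¬((p1 ⊕ (p1 ∨ p5)) ⊕ ((p4 ⊕ p6) ∨ p2)) = F ↔ T = F
((p2 → p3) ↔ ¬((p1 ⊕ (p1 ∨ p5)) ⊕ ((p4 ⊕ p6) ∨ p2))) ∨ p3 = F ∨ F = F
p4 ⊕ p3 = T ⊕ F = T
(p4 ⊕ p3) ∧ p6 = T ∧ F = F
p1 ⊕ p3 = F ⊕ F = F
(p1 ⊕ p3) → p5 = F → T = T
¬((p1 ⊕ p3) → p5) = ¬T = F
¬((p1 ⊕ p3) → p5) ↔ p4 = F ↔ T = F
((p4 ⊕ p3) ∧ p6) ⊕ (¬((p1 ⊕ p3) → p5) ↔ p4) = F ⊕ F = F
(((p2 → p3) ↔ ¬((p1 ⊕ (p1 ∨ p5)) ⊕ ((p4 ⊕ p6) ∨ p2))) ∨ p3) ↔ (((p4 ⊕ p3) ∧ p6) ⊕ (¬((p1 ⊕ p3) → p5) ↔ p4)) = F ↔ F = T

T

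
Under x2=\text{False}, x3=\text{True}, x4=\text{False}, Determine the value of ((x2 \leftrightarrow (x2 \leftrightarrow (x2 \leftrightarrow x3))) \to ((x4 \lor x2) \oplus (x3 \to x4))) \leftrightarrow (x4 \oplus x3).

\text{True}

x2 \leftrightarrow x3 = \text{False} \leftrightarrow \text{True} = \text{False}
x2 \leftrightarrow (x2 \leftrightarrow x3) = \text{False} \leftrightarrow \text{False} = \text{True}
x2 \leftrightarrow (x2 \leftrightarrow (x2 \leftrightarrow x3)) = \text{False} \leftrightarrow \text{True} = \text{False}
x4 \lor x2 = \text{False} \lor \text{False} = \text{False}
x3 \to x4 = \text{True} \to \text{False} = \text{False}
(x4 \lor x2) \oplus (x3 \to x4) = \text{False} \oplus \text{False} = \text{False}
(x2 \leftrightarrow (x2 \leftrightarrow (x2 \leftrightarrow x3))) \to ((x4 \lor x2) \oplus (x3 \to x4)) = \text{False} \to \text{False} = \text{True}
x4 \oplus x3 = \text{False} \oplus \text{True} = \text{True}
((x2 \leftrightarrow (x2 \leftrightarrow (x2 \leftrightarrow x3))) \to ((x4 \lor x2) \oplus (x3 \to x4))) \leftrightarrow (x4 \oplus x3) = \text{True} \leftrightarrow \text{True} = \text{True}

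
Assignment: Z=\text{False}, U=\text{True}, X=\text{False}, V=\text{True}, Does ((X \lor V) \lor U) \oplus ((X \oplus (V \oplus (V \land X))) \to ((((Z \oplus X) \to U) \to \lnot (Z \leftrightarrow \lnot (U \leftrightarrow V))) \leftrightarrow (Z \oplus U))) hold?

\text{True}

Substituting Z=\text{False}, U=\text{True}, X=\text{False}, V=\text{True}:
X \lor V = \text{False} \lor \text{True} = \text{True}
(X \lor V) \lor U = \text{True} \lor \text{True} = \text{True}
V \land X = \text{True} \land \text{False} = \text{False}
V \oplus (V \land X) = \text{True} \oplus \text{False} = \text{True}
X \oplus (V \oplus (V \land X)) = \text{False} \oplus \text{True} = \text{True}
Z \oplus X = \text{False} \oplus \text{False} = \text{False}
(Z \oplus X) \to U = \text{False} \to \text{True} = \text{True}
U \leftrightarrow V = \text{True} \leftrightarrow \text{True} = \text{True}
\lnot (U \leftrightarrow V) = \lnot \text{True} = \text{False}
Z \leftrightarrow \lnot (U \leftrightarrow V) = \text{False} \leftrightarrow \text{False} = \text{True}
\lnot (Z \leftrightarrow \lnot (U \leftrightarrow V)) = \lnot \text{True} = \text{False}
((Z \oplus X) \to U) \to \lnot (Z \leftrightarrow \lnot (U \leftrightarrow V)) = \text{True} \to \text{False} = \text{False}
Z \oplus U = \text{False} \oplus \text{True} = \text{True}
(((Z \oplus X) \to U) \to \lnot (Z \leftrightarrow \lnot (U \leftrightarrow V))) \leftrightarrow (Z \oplus U) = \text{False} \leftrightarrow \text{True} = \text{False}
(X \oplus (V \oplus (V \land X))) \to ((((Z \oplus X) \to U) \to \lnot (Z \leftrightarrow \lnot (U \leftrightarrow V))) \leftrightarrow (Z \oplus U)) = \text{True} \to \text{False} = \text{False}
((X \lor V) \lor U) \oplus ((X \oplus (V \oplus (V \land X))) \to ((((Z \oplus X) \to U) \to \lnot (Z \leftrightarrow \lnot (U \leftrightarrow V))) \leftrightarrow (Z \oplus U))) = \text{True} \oplus \text{False} = \text{True}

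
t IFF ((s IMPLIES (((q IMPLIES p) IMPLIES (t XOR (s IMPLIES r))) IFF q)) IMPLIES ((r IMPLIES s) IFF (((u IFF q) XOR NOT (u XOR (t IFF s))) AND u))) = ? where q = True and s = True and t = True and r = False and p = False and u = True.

False

q IMPLIES p = True IMPLIES False = False
s IMPLIES r = True IMPLIES False = False
t XOR (s IMPLIES r) = True XOR False = True
(q IMPLIES p) IMPLIES (t XOR (s IMPLIES r)) = False IMPLIES True = True
((q IMPLIES p) IMPLIES (t XOR (s IMPLIES r))) IFF q = True IFF True = True
s IMPLIES (((q IMPLIES p) IMPLIES (t XOR (s IMPLIES r))) IFF q) = True IMPLIES True = True
r IMPLIES s = False IMPLIES True = True
u IFF q = True IFF True = True
t IFF s = True IFF True = True
u XOR (t IFF s) = True XOR True = False
NOT (u XOR (t IFF s)) = NOT False = True
(u IFF q) XOR NOT (u XOR (t IFF s)) = True XOR True = False
((u IFF q) XOR NOT (u XOR (t IFF s))) AND u = False AND True = False
(r IMPLIES s) IFF (((u IFF q) XOR NOT (u XOR (t IFF s))) AND u) = True IFF False = False
(s IMPLIES (((q IMPLIES p) IMPLIES (t XOR (s IMPLIES r))) IFF q)) IMPLIES ((r IMPLIES s) IFF (((u IFF q) XOR NOT (u XOR (t IFF s))) AND u)) = True IMPLIES False = False
t IFF ((s IMPLIES (((q IMPLIES p) IMPLIES (t XOR (s IMPLIES r))) IFF q)) IMPLIES ((r IMPLIES s) IFF (((u IFF q) XOR NOT (u XOR (t IFF s))) AND u))) = True IFF False = False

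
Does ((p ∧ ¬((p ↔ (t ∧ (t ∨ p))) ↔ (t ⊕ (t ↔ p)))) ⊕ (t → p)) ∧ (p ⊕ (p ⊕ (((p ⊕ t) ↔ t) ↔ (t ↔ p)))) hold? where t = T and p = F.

t ∨ p = T ∨ F = T
t ∧ (t ∨ p) = T ∧ T = T
p ↔ (t ∧ (t ∨ p)) = F ↔ T = F
t ↔ p = T ↔ F = F
t ⊕ (t ↔ p) = T ⊕ F = T
(p ↔ (t ∧ (t ∨ p))) ↔ (t ⊕ (t ↔ p)) = F ↔ T = F
¬((p ↔ (t ∧ (t ∨ p))) ↔ (t ⊕ (t ↔ p))) = ¬F = T
p ∧ ¬((p ↔ (t ∧ (t ∨ p))) ↔ (t ⊕ (t ↔ p))) = F ∧ T = F
t → p = T → F = F
(p ∧ ¬((p ↔ (t ∧ (t ∨ p))) ↔ (t ⊕ (t ↔ p)))) ⊕ (t → p) = F ⊕ F = F
p ⊕ t = F ⊕ T = T
(p ⊕ t) ↔ t = T ↔ T = T
t ↔ p = T ↔ F = F
((p ⊕ t) ↔ t) ↔ (t ↔ p) = T ↔ F = F
p ⊕ (((p ⊕ t) ↔ t) ↔ (t ↔ p)) = F ⊕ F = F
p ⊕ (p ⊕ (((p ⊕ t) ↔ t) ↔ (t ↔ p))) = F ⊕ F = F
((p ∧ ¬((p ↔ (t ∧ (t ∨ p))) ↔ (t ⊕ (t ↔ p)))) ⊕ (t → p)) ∧ (p ⊕ (p ⊕ (((p ⊕ t) ↔ t) ↔ (t ↔ p)))) = F ∧ F = F

F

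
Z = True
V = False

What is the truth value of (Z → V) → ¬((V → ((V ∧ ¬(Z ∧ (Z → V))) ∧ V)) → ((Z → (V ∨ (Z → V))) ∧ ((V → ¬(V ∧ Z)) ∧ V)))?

Z → V = True → False = False
Z → V = True → False = False
Z ∧ (Z → V) = True ∧ False = False
¬(Z ∧ (Z → V)) = ¬False = True
V ∧ ¬(Z ∧ (Z → V)) = False ∧ True = False
(V ∧ ¬(Z ∧ (Z → V))) ∧ V = False ∧ False = False
V → ((V ∧ ¬(Z ∧ (Z → V))) ∧ V) = False → False = True
Z → V = True → False = False
V ∨ (Z → V) = False ∨ False = False
Z → (V ∨ (Z → V)) = True → False = False
V ∧ Z = False ∧ True = False
¬(V ∧ Z) = ¬False = True
V → ¬(V ∧ Z) = False → True = True
(V → ¬(V ∧ Z)) ∧ V = True ∧ False = False
(Z → (V ∨ (Z → V))) ∧ ((V → ¬(V ∧ Z)) ∧ V) = False ∧ False = False
(V → ((V ∧ ¬(Z ∧ (Z → V))) ∧ V)) → ((Z → (V ∨ (Z → V))) ∧ ((V → ¬(V ∧ Z)) ∧ V)) = True → False = False
¬((V → ((V ∧ ¬(Z ∧ (Z → V))) ∧ V)) → ((Z → (V ∨ (Z → V))) ∧ ((V → ¬(V ∧ Z)) ∧ V))) = ¬False = True
(Z → V) → ¬((V → ((V ∧ ¬(Z ∧ (Z → V))) ∧ V)) → ((Z → (V ∨ (Z → V))) ∧ ((V → ¬(V ∧ Z)) ∧ V))) = False → True = True

True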